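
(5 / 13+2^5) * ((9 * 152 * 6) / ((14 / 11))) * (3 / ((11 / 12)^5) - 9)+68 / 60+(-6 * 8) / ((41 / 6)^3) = -1255637494655464133 / 1377383772765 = -911610.49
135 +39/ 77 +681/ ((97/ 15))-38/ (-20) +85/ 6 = 28779824/ 112035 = 256.88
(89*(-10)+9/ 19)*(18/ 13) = -1231.65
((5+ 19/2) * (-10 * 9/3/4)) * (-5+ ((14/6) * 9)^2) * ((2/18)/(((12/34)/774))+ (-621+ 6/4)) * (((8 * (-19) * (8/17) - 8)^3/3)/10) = -298794849270.06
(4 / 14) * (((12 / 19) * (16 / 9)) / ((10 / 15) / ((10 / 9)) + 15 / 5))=320 / 3591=0.09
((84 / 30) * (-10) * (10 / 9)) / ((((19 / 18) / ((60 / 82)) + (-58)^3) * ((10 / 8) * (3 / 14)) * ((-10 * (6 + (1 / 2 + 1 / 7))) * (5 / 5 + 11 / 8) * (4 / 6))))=-351232 / 62056863889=-0.00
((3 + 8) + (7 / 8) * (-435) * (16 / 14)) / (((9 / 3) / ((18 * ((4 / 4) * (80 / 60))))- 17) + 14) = 3392 / 23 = 147.48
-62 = -62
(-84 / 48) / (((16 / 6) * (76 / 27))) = -567 / 2432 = -0.23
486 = 486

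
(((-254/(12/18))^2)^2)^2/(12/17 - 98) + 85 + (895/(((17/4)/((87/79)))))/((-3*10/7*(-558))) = -2828322592919429267599802981/619748838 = -4563659372152673995.98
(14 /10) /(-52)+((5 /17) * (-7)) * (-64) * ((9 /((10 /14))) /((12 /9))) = 5503561 /4420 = 1245.15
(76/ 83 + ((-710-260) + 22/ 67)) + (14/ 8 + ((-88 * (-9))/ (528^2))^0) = -21487837/ 22244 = -966.01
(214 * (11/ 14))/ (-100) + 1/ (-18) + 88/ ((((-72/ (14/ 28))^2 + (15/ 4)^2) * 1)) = -402690727/ 232400700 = -1.73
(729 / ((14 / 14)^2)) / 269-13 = -2768 / 269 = -10.29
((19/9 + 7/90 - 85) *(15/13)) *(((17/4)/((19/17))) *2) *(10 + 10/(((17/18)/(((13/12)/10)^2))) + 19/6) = -6870615127/711360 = -9658.42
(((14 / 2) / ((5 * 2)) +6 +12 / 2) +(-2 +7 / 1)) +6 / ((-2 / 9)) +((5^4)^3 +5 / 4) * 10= 2441406253.20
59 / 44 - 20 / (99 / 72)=-581 / 44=-13.20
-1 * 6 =-6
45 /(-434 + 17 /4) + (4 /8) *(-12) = -1166 /191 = -6.10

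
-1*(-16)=16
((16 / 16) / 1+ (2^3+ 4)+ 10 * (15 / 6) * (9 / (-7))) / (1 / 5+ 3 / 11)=-40.49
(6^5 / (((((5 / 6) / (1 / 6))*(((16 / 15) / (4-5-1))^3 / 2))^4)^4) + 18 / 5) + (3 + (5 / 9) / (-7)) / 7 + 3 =995119491226534848292203520696534654537529038229959 / 23447581845645915998023156543345278320640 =42440175612.88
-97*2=-194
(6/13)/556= 3/3614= 0.00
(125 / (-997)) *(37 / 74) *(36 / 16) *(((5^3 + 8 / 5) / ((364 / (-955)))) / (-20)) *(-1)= 27203175 / 11613056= 2.34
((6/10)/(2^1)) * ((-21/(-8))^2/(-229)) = -1323/146560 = -0.01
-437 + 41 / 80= -34919 / 80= -436.49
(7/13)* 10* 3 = 16.15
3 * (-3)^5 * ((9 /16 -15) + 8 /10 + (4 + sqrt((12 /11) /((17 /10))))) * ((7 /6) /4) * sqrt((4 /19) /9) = -567 * sqrt(106590) /7106 + 437157 * sqrt(19) /6080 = 287.36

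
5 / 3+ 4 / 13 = 77 / 39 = 1.97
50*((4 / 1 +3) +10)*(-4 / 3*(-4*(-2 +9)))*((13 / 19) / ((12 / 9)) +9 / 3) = 111484.21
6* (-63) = -378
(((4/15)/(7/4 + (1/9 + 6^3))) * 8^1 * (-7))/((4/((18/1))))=-0.31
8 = 8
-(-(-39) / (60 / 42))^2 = -74529 / 100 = -745.29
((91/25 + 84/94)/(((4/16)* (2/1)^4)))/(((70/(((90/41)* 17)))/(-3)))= -349299/192700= -1.81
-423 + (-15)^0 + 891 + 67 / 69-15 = 31393 / 69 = 454.97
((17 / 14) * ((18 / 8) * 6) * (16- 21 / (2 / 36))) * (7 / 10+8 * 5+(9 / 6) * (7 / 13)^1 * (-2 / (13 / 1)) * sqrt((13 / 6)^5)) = -33813153 / 140+9231 * sqrt(78) / 16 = -236427.15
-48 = -48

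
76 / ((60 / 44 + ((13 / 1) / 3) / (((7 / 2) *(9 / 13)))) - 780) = -158004 / 1615067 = -0.10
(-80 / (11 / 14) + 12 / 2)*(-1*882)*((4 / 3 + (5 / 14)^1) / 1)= 1571514 / 11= 142864.91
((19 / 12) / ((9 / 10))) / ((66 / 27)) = 95 / 132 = 0.72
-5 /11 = -0.45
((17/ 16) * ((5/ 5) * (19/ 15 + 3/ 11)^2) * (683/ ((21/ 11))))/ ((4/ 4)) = 187273819/ 207900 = 900.79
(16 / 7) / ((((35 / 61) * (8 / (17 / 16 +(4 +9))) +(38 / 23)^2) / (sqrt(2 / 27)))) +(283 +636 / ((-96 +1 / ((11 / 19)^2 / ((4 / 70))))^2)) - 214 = 645380 * sqrt(6) / 7766087 +2844004019484 / 41176120561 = 69.27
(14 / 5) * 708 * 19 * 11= 2071608 / 5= 414321.60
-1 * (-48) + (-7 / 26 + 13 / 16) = 48.54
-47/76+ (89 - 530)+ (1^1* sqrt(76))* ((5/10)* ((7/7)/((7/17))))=-33563/76+ 17* sqrt(19)/7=-431.03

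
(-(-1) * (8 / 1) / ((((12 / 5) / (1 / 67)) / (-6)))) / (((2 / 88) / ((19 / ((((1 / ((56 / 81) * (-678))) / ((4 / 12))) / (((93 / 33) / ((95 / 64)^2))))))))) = 25712132096 / 515565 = 49871.76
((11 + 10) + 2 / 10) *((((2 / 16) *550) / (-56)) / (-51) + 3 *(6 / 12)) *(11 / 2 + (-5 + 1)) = 922783 / 19040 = 48.47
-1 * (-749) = 749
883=883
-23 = -23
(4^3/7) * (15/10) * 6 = 576/7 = 82.29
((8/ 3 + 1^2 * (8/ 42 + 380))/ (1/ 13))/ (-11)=-452.47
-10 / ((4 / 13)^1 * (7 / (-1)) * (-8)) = -65 / 112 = -0.58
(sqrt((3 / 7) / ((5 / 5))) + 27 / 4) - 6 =sqrt(21) / 7 + 3 / 4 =1.40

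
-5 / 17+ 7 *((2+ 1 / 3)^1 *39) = 10824 / 17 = 636.71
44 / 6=22 / 3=7.33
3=3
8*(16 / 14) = 64 / 7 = 9.14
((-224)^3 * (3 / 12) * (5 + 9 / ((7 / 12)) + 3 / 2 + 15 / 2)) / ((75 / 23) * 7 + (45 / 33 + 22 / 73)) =-109085892608 / 32309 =-3376331.44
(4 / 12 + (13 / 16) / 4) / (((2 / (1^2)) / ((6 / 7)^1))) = 103 / 448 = 0.23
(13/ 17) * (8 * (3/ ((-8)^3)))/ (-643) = 39/ 699584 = 0.00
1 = 1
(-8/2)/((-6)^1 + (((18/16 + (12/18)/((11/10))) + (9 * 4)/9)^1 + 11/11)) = -1056/193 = -5.47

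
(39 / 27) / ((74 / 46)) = 299 / 333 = 0.90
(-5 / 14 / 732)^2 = 25 / 105021504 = 0.00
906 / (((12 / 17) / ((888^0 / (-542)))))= -2567 / 1084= -2.37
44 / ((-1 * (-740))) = 11 / 185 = 0.06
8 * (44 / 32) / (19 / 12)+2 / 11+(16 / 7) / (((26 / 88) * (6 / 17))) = 1657426 / 57057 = 29.05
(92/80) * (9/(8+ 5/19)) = 3933/3140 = 1.25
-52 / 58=-26 / 29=-0.90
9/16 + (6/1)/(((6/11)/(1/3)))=203/48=4.23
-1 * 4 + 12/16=-13/4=-3.25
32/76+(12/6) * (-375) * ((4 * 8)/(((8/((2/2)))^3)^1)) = -7061/152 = -46.45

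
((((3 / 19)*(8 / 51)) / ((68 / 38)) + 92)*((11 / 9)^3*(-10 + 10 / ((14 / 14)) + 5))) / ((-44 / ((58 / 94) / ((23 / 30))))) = -388797200 / 25305129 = -15.36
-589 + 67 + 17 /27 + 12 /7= -98215 /189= -519.66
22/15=1.47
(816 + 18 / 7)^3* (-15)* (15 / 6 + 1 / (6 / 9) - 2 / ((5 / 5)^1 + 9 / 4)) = -124167461220000 / 4459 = -27846481547.43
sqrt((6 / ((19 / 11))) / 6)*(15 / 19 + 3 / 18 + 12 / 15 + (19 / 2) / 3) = 3.75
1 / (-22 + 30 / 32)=-16 / 337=-0.05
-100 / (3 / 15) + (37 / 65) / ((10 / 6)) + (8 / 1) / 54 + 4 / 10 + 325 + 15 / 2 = -2924011 / 17550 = -166.61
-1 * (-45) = 45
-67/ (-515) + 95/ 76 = 2843/ 2060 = 1.38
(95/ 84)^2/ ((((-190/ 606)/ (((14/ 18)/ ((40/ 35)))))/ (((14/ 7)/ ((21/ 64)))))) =-9595/ 567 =-16.92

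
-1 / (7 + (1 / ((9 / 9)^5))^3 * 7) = -1 / 14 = -0.07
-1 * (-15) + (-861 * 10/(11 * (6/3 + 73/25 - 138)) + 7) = 340128/12199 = 27.88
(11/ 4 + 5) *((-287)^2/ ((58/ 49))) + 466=125226623/ 232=539769.93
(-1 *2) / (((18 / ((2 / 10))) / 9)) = -1 / 5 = -0.20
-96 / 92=-24 / 23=-1.04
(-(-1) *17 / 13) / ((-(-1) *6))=17 / 78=0.22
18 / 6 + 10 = 13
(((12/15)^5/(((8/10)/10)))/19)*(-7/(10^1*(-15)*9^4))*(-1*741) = -23296/20503125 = -0.00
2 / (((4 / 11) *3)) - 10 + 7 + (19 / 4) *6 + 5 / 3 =29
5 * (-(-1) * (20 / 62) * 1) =50 / 31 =1.61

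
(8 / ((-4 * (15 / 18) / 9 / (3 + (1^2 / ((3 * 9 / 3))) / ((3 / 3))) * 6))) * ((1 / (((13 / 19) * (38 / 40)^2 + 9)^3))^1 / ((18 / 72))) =-2867200000 / 56933326423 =-0.05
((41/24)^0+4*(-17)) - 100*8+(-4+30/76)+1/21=-694705/798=-870.56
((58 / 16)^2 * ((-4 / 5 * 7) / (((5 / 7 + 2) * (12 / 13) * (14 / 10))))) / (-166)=76531 / 605568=0.13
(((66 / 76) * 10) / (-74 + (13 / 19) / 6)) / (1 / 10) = -9900 / 8423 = -1.18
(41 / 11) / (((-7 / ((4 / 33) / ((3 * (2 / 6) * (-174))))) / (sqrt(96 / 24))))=164 / 221067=0.00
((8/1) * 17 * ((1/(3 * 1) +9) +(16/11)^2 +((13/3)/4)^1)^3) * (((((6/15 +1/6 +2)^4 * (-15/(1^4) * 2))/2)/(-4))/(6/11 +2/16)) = 245946398104651741/3784968000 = 64979782.68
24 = 24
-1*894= -894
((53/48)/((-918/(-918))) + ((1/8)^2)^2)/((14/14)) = 13571/12288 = 1.10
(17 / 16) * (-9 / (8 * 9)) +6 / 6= 111 / 128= 0.87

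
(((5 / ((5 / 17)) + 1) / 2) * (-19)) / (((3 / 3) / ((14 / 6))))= -399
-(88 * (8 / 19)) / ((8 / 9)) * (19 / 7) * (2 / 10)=-792 / 35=-22.63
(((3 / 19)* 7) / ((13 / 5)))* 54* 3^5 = 1377810 / 247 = 5578.18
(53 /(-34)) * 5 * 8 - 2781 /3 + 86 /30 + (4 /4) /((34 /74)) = -984.31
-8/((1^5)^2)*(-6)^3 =1728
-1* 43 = -43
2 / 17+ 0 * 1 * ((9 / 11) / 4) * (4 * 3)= 2 / 17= 0.12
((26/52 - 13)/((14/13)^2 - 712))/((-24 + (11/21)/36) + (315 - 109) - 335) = -0.00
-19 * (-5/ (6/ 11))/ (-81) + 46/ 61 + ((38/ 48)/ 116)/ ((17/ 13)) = -325256005/ 233847648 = -1.39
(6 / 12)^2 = 1 / 4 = 0.25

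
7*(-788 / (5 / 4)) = -4412.80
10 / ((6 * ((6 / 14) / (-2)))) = -70 / 9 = -7.78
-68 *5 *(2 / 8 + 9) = -3145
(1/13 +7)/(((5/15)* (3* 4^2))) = 23/52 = 0.44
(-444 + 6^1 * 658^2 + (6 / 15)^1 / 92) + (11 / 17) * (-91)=10155369187 / 3910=2597281.12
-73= -73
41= 41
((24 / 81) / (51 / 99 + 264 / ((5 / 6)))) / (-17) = -0.00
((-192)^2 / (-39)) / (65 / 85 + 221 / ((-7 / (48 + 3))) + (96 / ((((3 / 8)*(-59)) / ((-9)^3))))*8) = -21568512 / 540691463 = -0.04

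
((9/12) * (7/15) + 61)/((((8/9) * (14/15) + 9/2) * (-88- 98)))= -11043/178436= -0.06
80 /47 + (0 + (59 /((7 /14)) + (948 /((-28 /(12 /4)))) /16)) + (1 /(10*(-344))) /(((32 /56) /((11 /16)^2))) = 131368092537 /1158922240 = 113.35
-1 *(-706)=706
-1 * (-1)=1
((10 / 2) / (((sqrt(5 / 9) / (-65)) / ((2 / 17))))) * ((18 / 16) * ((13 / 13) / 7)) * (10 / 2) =-8775 * sqrt(5) / 476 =-41.22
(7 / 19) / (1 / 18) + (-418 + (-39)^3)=-1134877 / 19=-59730.37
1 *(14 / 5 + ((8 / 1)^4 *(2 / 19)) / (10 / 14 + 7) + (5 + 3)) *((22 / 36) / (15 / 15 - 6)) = -940841 / 115425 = -8.15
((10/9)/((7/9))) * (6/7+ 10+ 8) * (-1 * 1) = -1320/49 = -26.94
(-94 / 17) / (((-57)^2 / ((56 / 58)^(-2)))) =-39527 / 21651336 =-0.00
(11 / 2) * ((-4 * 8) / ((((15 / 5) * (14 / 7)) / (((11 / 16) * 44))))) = -2662 / 3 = -887.33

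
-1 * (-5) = 5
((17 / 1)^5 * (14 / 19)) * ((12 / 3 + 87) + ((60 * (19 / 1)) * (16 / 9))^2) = 734834305347562 / 171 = 4297276639459.43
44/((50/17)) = 374/25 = 14.96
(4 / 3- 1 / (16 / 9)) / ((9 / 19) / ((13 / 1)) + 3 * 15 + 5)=9139 / 593232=0.02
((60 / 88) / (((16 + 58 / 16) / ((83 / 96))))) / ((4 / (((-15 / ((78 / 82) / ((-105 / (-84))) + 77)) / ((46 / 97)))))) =-123784125 / 40524317504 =-0.00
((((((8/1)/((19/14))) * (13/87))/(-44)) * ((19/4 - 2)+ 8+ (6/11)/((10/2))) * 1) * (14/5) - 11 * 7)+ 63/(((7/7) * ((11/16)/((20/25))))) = -21499331/5000325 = -4.30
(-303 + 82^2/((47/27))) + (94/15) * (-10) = 3497.06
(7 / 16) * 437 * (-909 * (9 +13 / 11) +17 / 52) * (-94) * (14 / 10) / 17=5327767737719 / 388960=13697469.50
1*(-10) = -10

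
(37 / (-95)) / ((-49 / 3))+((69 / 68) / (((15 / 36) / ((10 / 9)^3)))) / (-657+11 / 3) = 0.02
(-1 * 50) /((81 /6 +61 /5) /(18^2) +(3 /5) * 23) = -162000 /44969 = -3.60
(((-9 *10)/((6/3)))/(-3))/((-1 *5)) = -3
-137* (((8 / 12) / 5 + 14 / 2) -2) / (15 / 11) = -116039 / 225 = -515.73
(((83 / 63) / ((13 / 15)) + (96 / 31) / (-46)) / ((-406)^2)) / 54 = 282791 / 1732598778456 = 0.00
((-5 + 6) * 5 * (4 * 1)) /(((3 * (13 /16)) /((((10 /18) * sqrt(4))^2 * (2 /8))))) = 2.53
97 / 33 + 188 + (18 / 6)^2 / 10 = 63307 / 330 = 191.84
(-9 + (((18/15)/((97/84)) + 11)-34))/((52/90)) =-67572/1261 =-53.59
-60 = -60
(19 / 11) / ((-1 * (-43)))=19 / 473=0.04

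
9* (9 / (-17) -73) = -11250 / 17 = -661.76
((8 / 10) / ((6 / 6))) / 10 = 2 / 25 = 0.08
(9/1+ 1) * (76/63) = 12.06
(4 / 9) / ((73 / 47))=188 / 657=0.29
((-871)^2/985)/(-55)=-758641/54175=-14.00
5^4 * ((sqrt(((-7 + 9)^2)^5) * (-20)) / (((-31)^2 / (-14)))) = 5600000 / 961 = 5827.26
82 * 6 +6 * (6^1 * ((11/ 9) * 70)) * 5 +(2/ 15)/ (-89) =21215818/ 1335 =15892.00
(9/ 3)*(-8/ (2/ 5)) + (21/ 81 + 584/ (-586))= -480493/ 7911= -60.74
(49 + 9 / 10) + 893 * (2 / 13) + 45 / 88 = 1074193 / 5720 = 187.80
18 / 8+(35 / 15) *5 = 167 / 12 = 13.92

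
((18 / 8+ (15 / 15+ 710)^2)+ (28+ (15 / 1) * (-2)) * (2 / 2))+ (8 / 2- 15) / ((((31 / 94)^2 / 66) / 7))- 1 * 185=1762894337 / 3844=458609.35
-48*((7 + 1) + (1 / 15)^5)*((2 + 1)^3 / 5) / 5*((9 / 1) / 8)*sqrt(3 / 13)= -36450006*sqrt(39) / 1015625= -224.13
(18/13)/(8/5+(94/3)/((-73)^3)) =52517295/60683597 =0.87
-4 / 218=-2 / 109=-0.02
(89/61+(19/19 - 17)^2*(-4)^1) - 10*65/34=-1080200/1037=-1041.66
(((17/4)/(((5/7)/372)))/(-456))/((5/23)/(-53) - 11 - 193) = 0.02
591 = 591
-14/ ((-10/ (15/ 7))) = 3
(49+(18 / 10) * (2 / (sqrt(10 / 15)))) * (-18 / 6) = -147-27 * sqrt(6) / 5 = -160.23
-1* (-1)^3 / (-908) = -1 / 908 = -0.00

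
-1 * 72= -72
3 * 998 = 2994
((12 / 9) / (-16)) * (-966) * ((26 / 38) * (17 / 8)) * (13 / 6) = 462553 / 1824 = 253.59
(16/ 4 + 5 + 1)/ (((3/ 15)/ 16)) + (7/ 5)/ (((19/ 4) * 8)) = 152007/ 190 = 800.04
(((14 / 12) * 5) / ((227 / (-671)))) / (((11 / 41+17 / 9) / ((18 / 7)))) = -20.55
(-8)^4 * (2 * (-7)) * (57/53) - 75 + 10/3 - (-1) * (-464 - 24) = -9894811/159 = -62231.52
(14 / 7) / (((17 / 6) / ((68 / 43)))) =48 / 43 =1.12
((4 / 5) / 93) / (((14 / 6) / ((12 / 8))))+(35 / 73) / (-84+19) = -1901 / 1029665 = -0.00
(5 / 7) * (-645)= -3225 / 7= -460.71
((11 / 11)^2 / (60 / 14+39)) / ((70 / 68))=34 / 1515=0.02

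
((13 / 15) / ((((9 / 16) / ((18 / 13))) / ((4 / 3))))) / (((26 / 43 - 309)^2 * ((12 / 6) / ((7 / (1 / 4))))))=3313408 / 7913435445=0.00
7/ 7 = 1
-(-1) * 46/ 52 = 23/ 26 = 0.88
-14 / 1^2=-14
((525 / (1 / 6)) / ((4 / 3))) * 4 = 9450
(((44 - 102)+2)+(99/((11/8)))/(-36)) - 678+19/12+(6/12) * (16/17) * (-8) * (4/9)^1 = -450487/612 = -736.09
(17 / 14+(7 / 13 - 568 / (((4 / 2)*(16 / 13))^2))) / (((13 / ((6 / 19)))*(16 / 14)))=-3214479 / 1644032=-1.96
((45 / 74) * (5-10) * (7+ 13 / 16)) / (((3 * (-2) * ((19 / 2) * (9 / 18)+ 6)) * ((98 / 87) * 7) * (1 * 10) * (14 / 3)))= 489375 / 488958848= 0.00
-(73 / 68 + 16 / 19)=-1.92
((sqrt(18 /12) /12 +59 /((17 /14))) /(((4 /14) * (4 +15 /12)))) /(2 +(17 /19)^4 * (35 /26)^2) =22024249 * sqrt(6) /2506564953 +145536237392 /14203868067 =10.27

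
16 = 16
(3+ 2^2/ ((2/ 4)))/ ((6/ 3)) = 11/ 2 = 5.50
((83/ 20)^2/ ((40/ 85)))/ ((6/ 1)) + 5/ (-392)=5726537/ 940800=6.09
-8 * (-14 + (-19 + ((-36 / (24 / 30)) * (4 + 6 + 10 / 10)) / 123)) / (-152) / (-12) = 253 / 1558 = 0.16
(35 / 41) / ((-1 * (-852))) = 35 / 34932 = 0.00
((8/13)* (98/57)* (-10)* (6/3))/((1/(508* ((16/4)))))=-31861760/741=-42998.33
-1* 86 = -86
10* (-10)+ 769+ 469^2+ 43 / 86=441261 / 2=220630.50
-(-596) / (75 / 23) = 13708 / 75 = 182.77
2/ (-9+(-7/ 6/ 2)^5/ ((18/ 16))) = -559872/ 2536231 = -0.22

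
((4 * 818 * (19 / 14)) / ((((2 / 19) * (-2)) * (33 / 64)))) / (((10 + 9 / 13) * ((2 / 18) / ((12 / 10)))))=-2211191424 / 53515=-41319.10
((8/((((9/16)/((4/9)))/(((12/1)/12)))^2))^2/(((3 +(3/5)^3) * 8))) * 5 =41943040000/8652390921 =4.85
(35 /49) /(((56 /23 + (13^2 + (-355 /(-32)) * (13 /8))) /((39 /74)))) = 191360 /96309409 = 0.00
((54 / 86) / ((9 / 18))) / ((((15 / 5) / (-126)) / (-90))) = 204120 / 43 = 4746.98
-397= -397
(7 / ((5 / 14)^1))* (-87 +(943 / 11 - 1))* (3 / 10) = -147 / 11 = -13.36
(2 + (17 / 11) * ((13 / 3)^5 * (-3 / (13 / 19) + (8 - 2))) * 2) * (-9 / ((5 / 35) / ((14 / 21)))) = -95190200 / 297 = -320505.72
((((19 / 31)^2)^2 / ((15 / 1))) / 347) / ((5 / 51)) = 2215457 / 8011544675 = 0.00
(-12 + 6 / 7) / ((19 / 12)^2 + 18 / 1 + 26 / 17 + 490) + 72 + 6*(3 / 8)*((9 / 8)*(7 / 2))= 45394549209 / 561552320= 80.84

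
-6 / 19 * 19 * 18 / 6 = -18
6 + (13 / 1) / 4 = 37 / 4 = 9.25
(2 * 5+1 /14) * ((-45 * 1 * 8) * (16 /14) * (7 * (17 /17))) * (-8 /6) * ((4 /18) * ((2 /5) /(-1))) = -24064 /7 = -3437.71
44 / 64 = 11 / 16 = 0.69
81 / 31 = 2.61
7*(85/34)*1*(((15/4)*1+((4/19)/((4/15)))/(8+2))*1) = 67.01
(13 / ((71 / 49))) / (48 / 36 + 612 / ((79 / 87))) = 21567 / 1623344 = 0.01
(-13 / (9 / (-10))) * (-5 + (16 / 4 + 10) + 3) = 520 / 3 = 173.33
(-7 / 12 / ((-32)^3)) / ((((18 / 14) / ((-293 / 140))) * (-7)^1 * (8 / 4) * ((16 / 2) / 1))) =293 / 1132462080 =0.00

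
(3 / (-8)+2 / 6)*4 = -1 / 6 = -0.17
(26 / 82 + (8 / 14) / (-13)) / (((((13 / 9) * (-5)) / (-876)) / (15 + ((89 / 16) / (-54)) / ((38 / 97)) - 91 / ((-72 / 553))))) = 23641.67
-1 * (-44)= 44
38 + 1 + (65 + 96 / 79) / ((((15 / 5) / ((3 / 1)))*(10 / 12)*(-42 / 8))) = 65987 / 2765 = 23.87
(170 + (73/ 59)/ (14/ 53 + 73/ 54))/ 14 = 23298838/ 1910125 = 12.20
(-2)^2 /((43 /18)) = 72 /43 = 1.67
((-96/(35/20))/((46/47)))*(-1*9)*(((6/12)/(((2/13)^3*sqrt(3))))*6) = 22303944*sqrt(3)/161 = 239947.60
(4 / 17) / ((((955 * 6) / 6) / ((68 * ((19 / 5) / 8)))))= 38 / 4775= 0.01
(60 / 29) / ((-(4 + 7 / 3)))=-0.33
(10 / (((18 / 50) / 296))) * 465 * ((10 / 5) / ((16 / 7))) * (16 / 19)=160580000 / 57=2817192.98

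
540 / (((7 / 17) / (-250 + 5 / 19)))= -43559100 / 133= -327512.03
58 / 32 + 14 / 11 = 543 / 176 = 3.09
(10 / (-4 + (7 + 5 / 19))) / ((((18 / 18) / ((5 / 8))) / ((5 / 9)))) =2375 / 2232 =1.06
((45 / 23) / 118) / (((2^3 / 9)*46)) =405 / 998752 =0.00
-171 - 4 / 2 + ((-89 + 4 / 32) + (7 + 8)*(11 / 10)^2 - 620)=-34549 / 40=-863.72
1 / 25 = 0.04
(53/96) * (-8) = -53/12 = -4.42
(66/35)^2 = 4356/1225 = 3.56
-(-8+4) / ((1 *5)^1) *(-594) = -2376 / 5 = -475.20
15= 15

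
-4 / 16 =-1 / 4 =-0.25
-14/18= -7/9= -0.78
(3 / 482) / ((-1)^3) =-3 / 482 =-0.01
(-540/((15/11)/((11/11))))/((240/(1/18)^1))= -11/120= -0.09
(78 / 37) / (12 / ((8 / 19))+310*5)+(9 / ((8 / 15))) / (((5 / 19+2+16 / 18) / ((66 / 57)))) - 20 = -45133967 / 3270652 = -13.80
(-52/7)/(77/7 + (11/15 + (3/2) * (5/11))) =-17160/28679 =-0.60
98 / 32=49 / 16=3.06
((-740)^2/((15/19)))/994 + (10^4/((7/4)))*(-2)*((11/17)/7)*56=-211690360/3621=-58461.85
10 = 10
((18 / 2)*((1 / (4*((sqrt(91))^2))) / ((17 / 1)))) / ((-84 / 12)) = -0.00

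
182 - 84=98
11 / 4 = 2.75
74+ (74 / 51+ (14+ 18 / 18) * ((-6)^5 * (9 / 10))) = -5349928 / 51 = -104900.55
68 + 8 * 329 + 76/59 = 159376/59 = 2701.29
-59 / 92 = -0.64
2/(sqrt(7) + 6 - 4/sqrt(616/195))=0.31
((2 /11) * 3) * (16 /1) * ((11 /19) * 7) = 672 /19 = 35.37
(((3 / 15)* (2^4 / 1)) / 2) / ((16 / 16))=1.60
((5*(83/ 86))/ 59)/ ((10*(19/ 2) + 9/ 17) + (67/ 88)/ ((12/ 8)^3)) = 2095335/ 2453111558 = 0.00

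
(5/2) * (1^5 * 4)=10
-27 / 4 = -6.75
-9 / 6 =-3 / 2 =-1.50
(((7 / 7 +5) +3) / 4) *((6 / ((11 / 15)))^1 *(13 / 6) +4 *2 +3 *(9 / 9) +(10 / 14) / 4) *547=43829469 / 1232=35575.87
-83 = -83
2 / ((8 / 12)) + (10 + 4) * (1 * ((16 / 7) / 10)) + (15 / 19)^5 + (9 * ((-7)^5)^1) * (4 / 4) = -1872630259241 / 12380495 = -151256.49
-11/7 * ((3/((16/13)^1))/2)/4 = -429/896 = -0.48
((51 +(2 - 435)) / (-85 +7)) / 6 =191 / 234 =0.82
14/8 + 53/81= 779/324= 2.40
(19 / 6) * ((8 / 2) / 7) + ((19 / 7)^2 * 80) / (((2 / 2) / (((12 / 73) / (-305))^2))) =26375343202 / 14574468615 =1.81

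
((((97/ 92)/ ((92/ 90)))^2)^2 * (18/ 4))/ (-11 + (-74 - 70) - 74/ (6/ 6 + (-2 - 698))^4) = -779988508988562774887855625/ 23738486873638143552514859008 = -0.03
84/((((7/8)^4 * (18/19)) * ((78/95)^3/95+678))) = 6338813440000/28412747126379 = 0.22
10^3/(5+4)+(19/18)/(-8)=5327/48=110.98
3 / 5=0.60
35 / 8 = 4.38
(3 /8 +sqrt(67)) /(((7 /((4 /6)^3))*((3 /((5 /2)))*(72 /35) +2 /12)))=50 /8301 +400*sqrt(67) /24903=0.14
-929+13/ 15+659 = -269.13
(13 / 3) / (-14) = -13 / 42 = -0.31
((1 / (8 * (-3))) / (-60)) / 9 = 0.00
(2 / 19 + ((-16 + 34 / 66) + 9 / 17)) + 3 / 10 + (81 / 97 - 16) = -307231481 / 10339230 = -29.72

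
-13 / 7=-1.86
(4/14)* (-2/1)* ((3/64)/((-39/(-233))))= -233/1456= -0.16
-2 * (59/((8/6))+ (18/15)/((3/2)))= -901/10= -90.10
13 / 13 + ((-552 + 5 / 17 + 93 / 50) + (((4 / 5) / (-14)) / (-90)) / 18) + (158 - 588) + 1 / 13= -3066164939 / 3132675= -978.77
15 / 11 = 1.36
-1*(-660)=660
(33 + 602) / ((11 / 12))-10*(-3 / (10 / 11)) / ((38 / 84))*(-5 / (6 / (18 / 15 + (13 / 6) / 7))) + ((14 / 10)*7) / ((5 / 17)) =6628269 / 10450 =634.28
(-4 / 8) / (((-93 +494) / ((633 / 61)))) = -633 / 48922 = -0.01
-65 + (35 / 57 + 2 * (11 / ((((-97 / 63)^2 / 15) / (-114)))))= -8545416490 / 536313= -15933.64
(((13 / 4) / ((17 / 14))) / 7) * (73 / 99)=0.28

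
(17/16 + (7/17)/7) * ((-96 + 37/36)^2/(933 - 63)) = 713063221/61337088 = 11.63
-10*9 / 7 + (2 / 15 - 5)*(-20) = 84.48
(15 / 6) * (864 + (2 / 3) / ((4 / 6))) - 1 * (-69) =2231.50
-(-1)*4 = 4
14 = 14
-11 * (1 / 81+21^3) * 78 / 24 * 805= -43176298165 / 162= -266520359.04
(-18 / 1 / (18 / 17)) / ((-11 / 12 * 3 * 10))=34 / 55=0.62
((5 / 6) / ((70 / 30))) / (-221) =-5 / 3094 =-0.00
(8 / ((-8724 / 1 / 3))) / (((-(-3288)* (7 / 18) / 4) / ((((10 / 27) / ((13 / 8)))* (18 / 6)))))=-160 / 27190527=-0.00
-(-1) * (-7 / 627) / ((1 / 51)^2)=-6069 / 209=-29.04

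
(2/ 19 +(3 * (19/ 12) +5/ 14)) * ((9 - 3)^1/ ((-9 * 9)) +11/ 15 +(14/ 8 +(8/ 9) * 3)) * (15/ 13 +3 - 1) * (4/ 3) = 111.26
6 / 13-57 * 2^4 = -11850 / 13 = -911.54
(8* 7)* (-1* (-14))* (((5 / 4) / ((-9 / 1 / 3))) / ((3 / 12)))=-3920 / 3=-1306.67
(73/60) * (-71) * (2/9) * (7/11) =-36281/2970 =-12.22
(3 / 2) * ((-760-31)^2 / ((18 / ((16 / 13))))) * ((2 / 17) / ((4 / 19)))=23775878 / 663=35861.05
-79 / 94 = -0.84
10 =10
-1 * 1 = -1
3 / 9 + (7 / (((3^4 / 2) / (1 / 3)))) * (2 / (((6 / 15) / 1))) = 151 / 243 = 0.62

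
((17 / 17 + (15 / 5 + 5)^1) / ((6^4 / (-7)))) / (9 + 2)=-7 / 1584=-0.00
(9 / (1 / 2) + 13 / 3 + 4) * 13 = 1027 / 3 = 342.33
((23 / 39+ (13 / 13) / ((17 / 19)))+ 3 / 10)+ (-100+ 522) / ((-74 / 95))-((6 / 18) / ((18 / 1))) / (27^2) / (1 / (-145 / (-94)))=-81659236743403 / 151291017540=-539.75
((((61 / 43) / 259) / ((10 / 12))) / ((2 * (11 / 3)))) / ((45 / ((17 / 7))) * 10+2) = 9333 / 1950311440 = 0.00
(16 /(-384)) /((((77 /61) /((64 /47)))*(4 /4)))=-488 /10857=-0.04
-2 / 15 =-0.13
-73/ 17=-4.29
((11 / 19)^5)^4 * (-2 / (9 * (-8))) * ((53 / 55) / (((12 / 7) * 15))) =0.00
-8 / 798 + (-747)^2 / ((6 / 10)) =371075981 / 399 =930014.99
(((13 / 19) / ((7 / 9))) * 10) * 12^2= 168480 / 133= 1266.77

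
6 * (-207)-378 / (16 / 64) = -2754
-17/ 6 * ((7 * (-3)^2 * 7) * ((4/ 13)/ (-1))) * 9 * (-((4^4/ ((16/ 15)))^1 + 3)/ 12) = -1821771/ 26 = -70068.12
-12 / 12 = -1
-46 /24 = -23 /12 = -1.92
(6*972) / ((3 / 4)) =7776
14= 14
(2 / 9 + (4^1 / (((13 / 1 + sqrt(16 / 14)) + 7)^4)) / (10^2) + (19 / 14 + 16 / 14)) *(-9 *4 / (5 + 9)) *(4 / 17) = -83078716015463 / 50440644243400 + 22113 *sqrt(14) / 2522032212170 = -1.65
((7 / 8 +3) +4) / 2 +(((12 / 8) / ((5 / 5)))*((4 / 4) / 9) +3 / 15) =1033 / 240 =4.30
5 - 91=-86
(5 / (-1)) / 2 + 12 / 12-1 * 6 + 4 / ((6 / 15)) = 5 / 2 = 2.50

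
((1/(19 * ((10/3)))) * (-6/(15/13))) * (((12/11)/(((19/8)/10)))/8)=-0.05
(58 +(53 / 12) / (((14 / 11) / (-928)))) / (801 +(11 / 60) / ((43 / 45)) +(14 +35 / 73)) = -833843960 / 215072949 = -3.88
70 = 70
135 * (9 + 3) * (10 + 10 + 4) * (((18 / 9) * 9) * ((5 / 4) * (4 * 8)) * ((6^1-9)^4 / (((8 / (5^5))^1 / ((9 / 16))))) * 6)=2989355625000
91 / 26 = 7 / 2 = 3.50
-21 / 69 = -7 / 23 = -0.30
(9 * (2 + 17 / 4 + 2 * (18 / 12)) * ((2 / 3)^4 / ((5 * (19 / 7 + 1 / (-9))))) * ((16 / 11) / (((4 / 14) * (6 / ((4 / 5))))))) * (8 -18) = -58016 / 6765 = -8.58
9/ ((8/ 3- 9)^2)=81/ 361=0.22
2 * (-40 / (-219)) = 80 / 219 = 0.37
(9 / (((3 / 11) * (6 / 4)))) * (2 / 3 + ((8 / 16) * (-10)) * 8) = -2596 / 3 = -865.33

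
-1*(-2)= 2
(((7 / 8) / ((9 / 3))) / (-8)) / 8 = -7 / 1536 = -0.00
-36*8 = -288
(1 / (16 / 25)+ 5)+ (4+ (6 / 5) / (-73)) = 61589 / 5840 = 10.55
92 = 92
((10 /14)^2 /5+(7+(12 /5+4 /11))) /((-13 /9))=-239292 /35035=-6.83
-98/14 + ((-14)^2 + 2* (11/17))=3235/17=190.29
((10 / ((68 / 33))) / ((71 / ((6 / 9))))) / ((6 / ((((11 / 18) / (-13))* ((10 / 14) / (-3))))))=3025 / 35587188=0.00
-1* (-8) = 8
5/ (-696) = -5/ 696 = -0.01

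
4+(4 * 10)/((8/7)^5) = 100419/4096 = 24.52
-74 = -74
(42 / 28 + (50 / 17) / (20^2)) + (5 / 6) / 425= 3079 / 2040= 1.51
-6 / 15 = -2 / 5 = -0.40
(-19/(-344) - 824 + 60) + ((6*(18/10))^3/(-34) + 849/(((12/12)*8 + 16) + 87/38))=-187119461189/243423000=-768.70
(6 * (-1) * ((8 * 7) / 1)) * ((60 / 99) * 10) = -22400 / 11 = -2036.36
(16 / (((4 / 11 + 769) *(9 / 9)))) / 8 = 22 / 8463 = 0.00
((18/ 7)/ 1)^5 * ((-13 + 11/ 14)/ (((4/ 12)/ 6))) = -2908045152/ 117649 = -24717.98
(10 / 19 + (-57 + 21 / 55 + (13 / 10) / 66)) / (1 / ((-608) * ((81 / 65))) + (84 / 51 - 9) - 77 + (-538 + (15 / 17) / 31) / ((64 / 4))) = 16008080328 / 33681468755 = 0.48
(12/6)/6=0.33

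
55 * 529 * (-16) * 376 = -175035520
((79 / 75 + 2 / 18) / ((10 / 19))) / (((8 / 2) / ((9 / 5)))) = 2489 / 2500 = 1.00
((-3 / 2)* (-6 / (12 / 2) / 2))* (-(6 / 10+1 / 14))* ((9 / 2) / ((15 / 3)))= -1269 / 2800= -0.45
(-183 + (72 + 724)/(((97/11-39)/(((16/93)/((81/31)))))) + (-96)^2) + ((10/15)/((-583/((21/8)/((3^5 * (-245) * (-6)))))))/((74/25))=1320208226319953/146182007664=9031.26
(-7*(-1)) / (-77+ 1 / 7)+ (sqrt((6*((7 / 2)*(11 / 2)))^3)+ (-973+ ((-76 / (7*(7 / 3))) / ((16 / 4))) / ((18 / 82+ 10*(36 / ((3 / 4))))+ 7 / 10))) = -18803422331 / 19323346+ 231*sqrt(462) / 4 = 268.20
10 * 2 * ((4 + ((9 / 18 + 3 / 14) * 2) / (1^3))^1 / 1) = 760 / 7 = 108.57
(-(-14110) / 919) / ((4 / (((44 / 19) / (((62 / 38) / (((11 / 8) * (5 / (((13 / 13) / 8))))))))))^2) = 5164612750 / 883159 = 5847.89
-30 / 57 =-10 / 19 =-0.53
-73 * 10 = -730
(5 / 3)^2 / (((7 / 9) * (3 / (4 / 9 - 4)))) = -4.23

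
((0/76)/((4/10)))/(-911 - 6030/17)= 0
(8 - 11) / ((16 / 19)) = -57 / 16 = -3.56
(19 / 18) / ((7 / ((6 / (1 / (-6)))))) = -38 / 7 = -5.43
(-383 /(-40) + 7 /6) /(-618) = -1289 /74160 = -0.02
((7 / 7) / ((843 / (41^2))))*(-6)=-3362 / 281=-11.96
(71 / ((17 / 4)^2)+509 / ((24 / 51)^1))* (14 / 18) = 17568635 / 20808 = 844.32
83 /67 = 1.24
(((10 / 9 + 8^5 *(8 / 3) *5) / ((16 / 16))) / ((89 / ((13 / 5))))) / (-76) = -5111821 / 30438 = -167.94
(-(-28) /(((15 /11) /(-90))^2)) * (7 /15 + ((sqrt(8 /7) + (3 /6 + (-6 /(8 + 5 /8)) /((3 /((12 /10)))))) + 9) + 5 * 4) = 34848 * sqrt(14) + 83283816 /23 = 3751424.75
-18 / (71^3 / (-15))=270 / 357911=0.00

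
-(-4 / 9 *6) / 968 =1 / 363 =0.00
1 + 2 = 3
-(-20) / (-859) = -20 / 859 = -0.02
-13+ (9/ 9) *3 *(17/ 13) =-118/ 13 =-9.08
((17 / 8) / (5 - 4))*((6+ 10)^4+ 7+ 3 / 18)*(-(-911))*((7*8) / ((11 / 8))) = 170531259724 / 33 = 5167613931.03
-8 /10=-4 /5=-0.80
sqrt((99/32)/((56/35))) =3 * sqrt(55)/16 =1.39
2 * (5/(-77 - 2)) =-0.13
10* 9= 90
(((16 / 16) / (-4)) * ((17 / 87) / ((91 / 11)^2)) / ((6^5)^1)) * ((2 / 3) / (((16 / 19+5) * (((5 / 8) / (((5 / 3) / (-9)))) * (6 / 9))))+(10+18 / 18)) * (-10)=337502275 / 33579562056768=0.00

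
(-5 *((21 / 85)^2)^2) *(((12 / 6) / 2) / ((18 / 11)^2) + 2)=-0.04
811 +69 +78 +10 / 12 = 5753 / 6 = 958.83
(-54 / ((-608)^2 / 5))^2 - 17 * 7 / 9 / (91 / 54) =-3484612321923 / 444117286912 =-7.85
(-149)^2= 22201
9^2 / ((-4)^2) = 81 / 16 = 5.06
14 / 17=0.82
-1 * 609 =-609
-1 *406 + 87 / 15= -2001 / 5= -400.20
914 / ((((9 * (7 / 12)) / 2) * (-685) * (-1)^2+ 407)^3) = -467968 / 1378378299689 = -0.00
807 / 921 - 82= -24905 / 307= -81.12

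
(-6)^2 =36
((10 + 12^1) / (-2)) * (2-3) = 11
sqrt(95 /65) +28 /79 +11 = sqrt(247) /13 +897 /79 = 12.56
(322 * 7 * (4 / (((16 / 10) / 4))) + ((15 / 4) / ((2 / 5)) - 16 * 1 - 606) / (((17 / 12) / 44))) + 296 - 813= 2995.59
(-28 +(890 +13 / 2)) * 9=15633 / 2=7816.50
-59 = -59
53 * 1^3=53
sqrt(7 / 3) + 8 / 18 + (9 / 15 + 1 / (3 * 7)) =344 / 315 + sqrt(21) / 3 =2.62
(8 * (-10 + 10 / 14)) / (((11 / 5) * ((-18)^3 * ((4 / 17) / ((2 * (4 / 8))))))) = 5525 / 224532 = 0.02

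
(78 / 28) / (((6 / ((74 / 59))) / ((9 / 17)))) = 4329 / 14042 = 0.31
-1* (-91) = 91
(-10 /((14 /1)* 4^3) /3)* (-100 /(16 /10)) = 625 /2688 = 0.23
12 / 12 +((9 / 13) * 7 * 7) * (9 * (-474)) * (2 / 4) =-940640 / 13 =-72356.92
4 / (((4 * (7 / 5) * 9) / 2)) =10 / 63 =0.16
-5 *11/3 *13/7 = -715/21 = -34.05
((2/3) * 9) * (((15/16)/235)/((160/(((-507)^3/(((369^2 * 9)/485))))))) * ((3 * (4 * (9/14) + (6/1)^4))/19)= -2127971149785/1345015168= -1582.12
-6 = -6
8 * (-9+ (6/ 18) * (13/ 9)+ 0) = -1840/ 27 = -68.15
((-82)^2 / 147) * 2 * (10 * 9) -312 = 388152 / 49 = 7921.47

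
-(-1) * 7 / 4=7 / 4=1.75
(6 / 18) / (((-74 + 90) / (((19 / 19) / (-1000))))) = -1 / 48000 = -0.00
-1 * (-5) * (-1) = -5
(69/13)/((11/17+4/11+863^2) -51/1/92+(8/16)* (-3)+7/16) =4748304/666275763283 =0.00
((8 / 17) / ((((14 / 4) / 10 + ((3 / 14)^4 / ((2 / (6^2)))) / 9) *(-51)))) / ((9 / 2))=-1536640 / 265450257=-0.01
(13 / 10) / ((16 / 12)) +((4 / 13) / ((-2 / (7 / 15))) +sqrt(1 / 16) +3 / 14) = 14933 / 10920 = 1.37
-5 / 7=-0.71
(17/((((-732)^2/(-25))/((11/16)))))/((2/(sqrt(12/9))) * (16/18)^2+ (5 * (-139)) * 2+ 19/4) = 56100 * sqrt(3)/249852862554731+ 6294714525/15990583203502784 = 0.00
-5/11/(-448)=5/4928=0.00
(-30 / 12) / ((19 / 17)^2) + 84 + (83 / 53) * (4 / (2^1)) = 3257611 / 38266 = 85.13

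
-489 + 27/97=-47406/97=-488.72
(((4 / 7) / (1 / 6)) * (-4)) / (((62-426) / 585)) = 1080 / 49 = 22.04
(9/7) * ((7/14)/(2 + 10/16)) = 12/49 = 0.24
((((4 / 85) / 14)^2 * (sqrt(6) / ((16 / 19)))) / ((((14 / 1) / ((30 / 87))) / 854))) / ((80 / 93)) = 0.00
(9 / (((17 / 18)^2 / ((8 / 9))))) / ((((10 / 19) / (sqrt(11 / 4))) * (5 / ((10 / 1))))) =24624 * sqrt(11) / 1445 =56.52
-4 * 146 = -584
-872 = -872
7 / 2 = 3.50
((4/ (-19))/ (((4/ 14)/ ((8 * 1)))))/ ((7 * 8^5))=-1/ 38912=-0.00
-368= -368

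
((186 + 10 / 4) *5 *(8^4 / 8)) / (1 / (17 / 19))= 8203520 / 19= 431764.21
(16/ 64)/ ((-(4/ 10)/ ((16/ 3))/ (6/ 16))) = -5/ 4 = -1.25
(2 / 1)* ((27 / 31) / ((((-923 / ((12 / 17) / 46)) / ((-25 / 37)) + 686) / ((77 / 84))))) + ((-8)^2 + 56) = 50056107945 / 417134171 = 120.00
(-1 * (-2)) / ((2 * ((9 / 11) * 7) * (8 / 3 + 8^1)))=11 / 672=0.02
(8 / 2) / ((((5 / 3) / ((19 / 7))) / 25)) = 1140 / 7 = 162.86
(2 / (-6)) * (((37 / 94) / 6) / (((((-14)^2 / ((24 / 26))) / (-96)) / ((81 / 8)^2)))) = 242757 / 239512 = 1.01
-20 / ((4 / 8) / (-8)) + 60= 380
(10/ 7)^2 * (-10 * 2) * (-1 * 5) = 10000/ 49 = 204.08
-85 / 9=-9.44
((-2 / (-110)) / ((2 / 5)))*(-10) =-5 / 11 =-0.45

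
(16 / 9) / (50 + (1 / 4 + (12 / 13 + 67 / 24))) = 1664 / 50511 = 0.03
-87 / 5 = -17.40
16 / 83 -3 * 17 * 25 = -105809 / 83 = -1274.81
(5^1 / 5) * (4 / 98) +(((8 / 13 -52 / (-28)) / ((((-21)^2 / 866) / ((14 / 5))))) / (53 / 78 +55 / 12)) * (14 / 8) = 183502 / 40229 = 4.56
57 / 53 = 1.08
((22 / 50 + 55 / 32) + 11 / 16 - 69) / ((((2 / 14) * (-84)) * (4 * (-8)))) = -17641 / 102400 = -0.17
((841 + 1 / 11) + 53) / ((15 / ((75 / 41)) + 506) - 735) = -49175 / 12144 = -4.05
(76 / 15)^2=5776 / 225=25.67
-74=-74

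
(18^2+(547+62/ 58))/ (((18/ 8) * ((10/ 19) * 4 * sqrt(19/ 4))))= 84.47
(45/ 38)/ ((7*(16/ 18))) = 405/ 2128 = 0.19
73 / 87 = 0.84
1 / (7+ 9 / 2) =0.09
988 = 988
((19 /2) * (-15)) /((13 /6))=-855 /13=-65.77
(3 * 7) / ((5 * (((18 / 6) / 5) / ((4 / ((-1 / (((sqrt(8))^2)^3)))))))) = -14336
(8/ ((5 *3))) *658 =5264/ 15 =350.93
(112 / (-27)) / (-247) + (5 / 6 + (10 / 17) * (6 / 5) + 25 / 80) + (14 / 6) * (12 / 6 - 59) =-237868327 / 1813968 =-131.13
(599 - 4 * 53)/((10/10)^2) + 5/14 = 5423/14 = 387.36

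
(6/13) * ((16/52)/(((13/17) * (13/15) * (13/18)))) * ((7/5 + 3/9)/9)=1632/28561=0.06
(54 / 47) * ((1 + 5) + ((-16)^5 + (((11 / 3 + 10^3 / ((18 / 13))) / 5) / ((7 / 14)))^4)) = 1240048517464276 / 151875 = 8164928510.05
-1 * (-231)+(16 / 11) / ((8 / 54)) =2649 / 11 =240.82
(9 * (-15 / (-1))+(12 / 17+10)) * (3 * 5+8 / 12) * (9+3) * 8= 3725408 / 17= 219141.65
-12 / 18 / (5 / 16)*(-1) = 32 / 15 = 2.13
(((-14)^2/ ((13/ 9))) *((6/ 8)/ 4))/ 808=1323/ 42016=0.03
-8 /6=-1.33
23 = 23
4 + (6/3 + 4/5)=34/5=6.80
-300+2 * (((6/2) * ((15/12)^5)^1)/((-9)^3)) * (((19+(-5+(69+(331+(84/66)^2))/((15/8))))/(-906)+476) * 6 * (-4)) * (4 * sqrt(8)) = -300+244473581875 * sqrt(2)/106556472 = 2944.64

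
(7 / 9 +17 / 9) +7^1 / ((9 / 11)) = 101 / 9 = 11.22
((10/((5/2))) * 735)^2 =8643600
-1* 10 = -10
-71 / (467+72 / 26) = -923 / 6107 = -0.15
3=3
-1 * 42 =-42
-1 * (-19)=19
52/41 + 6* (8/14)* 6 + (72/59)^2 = 23306716/999047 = 23.33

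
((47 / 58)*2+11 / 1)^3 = 49027896 / 24389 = 2010.25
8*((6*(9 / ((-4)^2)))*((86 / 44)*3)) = 3483 / 22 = 158.32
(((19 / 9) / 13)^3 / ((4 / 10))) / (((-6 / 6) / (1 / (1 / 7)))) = -240065 / 3203226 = -0.07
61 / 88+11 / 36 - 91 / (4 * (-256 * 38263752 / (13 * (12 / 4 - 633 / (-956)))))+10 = 503545146396073 / 45782086090752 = 11.00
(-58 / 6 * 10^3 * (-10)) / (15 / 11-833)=-797500 / 6861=-116.24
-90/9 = -10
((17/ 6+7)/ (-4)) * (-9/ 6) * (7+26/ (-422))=10797/ 422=25.59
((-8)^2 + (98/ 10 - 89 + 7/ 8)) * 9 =-5157/ 40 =-128.92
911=911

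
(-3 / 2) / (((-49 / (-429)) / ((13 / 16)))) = -16731 / 1568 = -10.67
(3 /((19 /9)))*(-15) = -405 /19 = -21.32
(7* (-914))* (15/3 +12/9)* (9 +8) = -2066554/3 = -688851.33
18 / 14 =9 / 7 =1.29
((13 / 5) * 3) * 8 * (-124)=-38688 / 5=-7737.60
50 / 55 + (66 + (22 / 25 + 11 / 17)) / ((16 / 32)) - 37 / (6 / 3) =1098281 / 9350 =117.46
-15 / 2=-7.50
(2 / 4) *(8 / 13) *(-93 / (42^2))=-31 / 1911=-0.02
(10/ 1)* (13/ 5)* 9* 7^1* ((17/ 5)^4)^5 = 6657211044088723791693822438/ 95367431640625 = 69805917277663.78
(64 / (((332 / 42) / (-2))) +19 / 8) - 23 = -36.82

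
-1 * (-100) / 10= 10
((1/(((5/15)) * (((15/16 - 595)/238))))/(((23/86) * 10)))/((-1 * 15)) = 163744/5465375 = 0.03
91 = 91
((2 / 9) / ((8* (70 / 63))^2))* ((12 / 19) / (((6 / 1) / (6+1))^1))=63 / 30400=0.00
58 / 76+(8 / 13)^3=83169 / 83486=1.00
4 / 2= 2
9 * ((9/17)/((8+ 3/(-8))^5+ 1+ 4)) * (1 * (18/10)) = 23887872/71804611985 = 0.00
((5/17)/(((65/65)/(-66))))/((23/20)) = -6600/391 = -16.88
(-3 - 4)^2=49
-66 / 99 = -2 / 3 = -0.67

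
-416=-416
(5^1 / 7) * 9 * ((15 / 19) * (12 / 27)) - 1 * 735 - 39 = -102642 / 133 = -771.74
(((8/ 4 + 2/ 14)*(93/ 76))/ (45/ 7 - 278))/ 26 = -1395/ 3756376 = -0.00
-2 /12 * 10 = -5 /3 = -1.67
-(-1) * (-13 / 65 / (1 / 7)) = -7 / 5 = -1.40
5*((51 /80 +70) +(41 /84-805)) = -1232909 /336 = -3669.37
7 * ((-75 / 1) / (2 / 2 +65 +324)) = -35 / 26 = -1.35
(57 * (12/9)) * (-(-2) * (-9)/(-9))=152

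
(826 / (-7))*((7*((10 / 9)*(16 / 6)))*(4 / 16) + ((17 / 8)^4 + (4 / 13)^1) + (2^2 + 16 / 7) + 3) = -20882516227 / 5031936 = -4150.00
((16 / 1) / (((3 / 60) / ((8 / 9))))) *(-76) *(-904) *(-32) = -625359075.56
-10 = -10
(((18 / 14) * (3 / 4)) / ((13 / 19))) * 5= 2565 / 364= 7.05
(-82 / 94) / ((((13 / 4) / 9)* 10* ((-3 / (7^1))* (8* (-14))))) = -123 / 24440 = -0.01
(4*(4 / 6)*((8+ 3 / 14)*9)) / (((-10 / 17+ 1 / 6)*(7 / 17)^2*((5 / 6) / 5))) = -244077840 / 14749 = -16548.77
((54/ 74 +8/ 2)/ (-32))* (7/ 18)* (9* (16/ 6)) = -1225/ 888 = -1.38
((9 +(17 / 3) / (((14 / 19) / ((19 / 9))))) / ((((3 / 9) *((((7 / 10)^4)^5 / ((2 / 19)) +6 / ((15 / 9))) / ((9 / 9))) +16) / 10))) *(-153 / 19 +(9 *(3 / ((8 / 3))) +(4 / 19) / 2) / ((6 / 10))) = 4892314625000000000000000000 / 37064564146537219769216229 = 131.99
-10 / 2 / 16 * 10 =-25 / 8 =-3.12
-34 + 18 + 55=39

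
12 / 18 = 2 / 3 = 0.67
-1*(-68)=68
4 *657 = 2628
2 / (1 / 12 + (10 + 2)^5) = 0.00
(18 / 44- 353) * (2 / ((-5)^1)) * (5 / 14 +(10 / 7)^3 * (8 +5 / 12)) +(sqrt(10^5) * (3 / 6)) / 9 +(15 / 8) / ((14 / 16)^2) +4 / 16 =50 * sqrt(10) / 9 +159094157 / 45276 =3531.44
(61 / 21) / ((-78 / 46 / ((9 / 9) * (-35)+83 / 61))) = 5244 / 91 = 57.63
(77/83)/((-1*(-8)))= 77/664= 0.12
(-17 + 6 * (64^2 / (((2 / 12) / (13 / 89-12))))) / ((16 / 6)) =-466702779 / 712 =-655481.43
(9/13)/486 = 1/702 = 0.00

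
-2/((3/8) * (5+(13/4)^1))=-64/99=-0.65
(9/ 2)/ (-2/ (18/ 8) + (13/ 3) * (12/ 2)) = 81/ 452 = 0.18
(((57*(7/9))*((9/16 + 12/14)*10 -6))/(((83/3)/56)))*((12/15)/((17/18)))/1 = 258552/415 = 623.02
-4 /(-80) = 1 /20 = 0.05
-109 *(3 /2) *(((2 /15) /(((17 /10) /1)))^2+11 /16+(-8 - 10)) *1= 78504089 /27744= 2829.59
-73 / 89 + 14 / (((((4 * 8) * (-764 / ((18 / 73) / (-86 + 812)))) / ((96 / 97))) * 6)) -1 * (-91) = 5253787205195 / 58259040796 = 90.18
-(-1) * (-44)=-44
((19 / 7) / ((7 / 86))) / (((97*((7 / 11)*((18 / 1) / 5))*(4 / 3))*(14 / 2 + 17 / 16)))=4180 / 299439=0.01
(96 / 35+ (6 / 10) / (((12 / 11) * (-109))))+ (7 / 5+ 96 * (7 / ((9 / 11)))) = 37790069 / 45780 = 825.47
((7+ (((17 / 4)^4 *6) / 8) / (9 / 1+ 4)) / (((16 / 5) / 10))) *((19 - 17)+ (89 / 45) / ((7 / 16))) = 526.18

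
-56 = -56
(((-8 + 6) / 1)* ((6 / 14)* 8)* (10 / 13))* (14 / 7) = -960 / 91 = -10.55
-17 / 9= -1.89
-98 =-98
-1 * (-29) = 29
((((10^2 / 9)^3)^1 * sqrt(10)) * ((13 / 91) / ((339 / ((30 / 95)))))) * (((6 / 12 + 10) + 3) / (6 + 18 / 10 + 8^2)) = 5000000 * sqrt(10) / 145676097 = 0.11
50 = 50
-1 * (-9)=9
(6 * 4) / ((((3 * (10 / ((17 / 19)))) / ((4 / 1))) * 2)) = 136 / 95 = 1.43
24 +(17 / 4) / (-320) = 30703 / 1280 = 23.99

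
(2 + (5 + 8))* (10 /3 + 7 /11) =655 /11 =59.55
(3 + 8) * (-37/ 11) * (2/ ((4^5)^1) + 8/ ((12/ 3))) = -37925/ 512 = -74.07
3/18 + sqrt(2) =1/6 + sqrt(2) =1.58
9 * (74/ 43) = 666/ 43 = 15.49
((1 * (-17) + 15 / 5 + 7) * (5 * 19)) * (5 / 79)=-3325 / 79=-42.09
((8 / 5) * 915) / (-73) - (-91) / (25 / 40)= 125.55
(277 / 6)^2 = 76729 / 36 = 2131.36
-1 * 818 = -818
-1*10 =-10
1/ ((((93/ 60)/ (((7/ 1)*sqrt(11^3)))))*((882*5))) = 22*sqrt(11)/ 1953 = 0.04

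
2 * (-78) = -156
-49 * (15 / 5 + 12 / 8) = -441 / 2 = -220.50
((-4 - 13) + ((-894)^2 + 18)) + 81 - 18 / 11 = 8792480 / 11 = 799316.36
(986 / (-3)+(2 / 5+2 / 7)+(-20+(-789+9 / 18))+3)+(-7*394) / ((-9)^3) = -57648473 / 51030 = -1129.70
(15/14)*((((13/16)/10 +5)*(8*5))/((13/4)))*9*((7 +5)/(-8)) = -329265/364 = -904.57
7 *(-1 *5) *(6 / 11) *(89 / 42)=-445 / 11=-40.45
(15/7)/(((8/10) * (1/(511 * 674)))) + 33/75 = 46126897/50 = 922537.94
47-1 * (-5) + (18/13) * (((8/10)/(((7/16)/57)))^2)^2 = 163409173.06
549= 549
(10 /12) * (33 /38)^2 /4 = 1815 /11552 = 0.16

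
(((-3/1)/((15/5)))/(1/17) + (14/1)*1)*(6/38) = -9/19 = -0.47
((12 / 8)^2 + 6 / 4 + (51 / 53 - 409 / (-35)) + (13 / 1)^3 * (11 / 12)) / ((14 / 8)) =45194804 / 38955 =1160.18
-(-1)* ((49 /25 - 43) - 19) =-60.04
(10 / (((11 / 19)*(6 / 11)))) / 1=95 / 3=31.67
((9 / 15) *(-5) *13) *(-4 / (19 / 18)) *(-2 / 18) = -312 / 19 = -16.42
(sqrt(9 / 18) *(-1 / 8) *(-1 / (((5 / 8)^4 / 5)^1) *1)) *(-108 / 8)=-3456 *sqrt(2) / 125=-39.10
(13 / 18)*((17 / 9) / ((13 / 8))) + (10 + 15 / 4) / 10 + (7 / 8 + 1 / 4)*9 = 1999 / 162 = 12.34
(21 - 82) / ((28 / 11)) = -671 / 28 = -23.96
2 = 2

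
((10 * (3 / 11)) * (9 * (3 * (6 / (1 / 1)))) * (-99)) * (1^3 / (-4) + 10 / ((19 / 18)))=-7665435 / 19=-403443.95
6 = 6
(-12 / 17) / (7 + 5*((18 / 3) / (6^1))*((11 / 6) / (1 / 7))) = -72 / 7259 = -0.01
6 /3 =2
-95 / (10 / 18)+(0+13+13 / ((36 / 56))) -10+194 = 416 / 9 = 46.22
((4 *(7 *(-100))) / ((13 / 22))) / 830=-6160 / 1079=-5.71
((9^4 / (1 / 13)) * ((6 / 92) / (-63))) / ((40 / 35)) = -28431 / 368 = -77.26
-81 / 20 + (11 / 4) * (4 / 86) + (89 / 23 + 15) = 295661 / 19780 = 14.95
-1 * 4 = -4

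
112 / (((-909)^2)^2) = 112 / 682740290961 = 0.00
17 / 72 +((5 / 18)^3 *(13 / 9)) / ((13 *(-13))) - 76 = -6462145 / 85293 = -75.76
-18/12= -3/2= -1.50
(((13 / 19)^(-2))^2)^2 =16983563041 / 815730721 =20.82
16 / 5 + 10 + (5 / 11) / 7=5107 / 385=13.26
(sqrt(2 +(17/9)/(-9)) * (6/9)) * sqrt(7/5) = 2 * sqrt(203)/27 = 1.06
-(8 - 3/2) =-13/2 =-6.50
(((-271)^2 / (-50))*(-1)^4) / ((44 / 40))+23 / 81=-5947456 / 4455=-1335.01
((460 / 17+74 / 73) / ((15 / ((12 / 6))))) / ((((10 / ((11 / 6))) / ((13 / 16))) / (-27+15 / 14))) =-301400957 / 20848800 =-14.46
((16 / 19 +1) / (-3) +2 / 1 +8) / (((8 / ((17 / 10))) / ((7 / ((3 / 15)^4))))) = 7958125 / 912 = 8726.01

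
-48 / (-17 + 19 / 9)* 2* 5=2160 / 67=32.24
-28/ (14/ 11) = -22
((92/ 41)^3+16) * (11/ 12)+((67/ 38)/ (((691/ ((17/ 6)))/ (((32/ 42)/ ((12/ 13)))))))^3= 26349870187968203583963955/ 1053008623142072605811061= 25.02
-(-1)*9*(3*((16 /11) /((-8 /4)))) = -216 /11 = -19.64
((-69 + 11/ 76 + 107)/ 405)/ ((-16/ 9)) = -2899/ 54720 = -0.05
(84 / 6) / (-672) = -1 / 48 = -0.02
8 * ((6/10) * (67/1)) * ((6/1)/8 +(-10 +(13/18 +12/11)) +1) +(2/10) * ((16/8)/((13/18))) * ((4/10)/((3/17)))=-22188326/10725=-2068.84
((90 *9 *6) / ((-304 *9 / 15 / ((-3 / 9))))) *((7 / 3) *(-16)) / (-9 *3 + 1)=12.75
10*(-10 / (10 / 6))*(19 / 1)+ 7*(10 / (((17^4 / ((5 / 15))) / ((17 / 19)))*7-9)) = -1117358425 / 980139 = -1140.00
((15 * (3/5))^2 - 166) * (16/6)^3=-43520/27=-1611.85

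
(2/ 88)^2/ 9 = 1/ 17424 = 0.00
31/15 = 2.07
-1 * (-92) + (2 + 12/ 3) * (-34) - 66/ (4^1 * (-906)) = -67637/ 604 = -111.98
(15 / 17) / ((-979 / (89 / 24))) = -5 / 1496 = -0.00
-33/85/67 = -33/5695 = -0.01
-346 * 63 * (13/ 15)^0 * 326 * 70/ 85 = -99486072/ 17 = -5852121.88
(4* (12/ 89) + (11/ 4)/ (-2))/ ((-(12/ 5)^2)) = 14875/ 102528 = 0.15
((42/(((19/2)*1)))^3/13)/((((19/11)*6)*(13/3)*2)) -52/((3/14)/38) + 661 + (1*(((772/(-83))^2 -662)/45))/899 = -52543275390058408531/6138036952809255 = -8560.27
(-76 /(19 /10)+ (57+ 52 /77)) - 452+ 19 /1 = -415.32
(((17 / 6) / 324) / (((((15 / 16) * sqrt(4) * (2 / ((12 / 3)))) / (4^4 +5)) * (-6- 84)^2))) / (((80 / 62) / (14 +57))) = 1085093 / 65610000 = 0.02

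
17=17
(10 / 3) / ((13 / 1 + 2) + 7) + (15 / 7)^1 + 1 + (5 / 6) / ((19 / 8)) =3.65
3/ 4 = 0.75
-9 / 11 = -0.82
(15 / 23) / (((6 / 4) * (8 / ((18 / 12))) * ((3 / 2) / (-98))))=-245 / 46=-5.33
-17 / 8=-2.12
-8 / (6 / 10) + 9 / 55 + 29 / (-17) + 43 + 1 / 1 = 81694 / 2805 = 29.12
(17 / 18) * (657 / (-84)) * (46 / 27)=-28543 / 2268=-12.59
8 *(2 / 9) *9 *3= 48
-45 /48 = -15 /16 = -0.94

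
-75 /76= -0.99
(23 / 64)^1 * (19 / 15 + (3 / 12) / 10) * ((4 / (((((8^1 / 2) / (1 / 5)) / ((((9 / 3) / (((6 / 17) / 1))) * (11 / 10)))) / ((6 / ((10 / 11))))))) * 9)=13199769 / 256000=51.56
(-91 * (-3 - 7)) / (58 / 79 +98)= 553 / 60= 9.22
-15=-15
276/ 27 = 92/ 9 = 10.22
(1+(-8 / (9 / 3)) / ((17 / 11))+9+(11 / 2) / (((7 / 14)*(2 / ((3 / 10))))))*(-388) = -981931 / 255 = -3850.71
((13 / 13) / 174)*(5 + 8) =13 / 174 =0.07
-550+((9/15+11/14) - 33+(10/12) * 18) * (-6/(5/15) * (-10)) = -24784/7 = -3540.57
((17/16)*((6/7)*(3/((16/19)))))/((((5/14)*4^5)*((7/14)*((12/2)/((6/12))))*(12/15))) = 0.00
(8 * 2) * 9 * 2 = 288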